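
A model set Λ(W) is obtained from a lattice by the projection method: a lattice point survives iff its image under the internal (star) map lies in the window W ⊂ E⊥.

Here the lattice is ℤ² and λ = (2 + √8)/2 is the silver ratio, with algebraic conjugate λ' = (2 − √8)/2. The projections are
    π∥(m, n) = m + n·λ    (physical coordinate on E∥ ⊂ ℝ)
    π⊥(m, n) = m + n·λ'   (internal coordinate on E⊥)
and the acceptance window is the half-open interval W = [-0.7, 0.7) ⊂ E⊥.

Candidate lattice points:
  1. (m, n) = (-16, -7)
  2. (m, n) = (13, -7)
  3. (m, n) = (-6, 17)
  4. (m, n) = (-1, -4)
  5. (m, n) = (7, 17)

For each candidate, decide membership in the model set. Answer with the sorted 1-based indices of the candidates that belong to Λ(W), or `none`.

4, 5

Numerically λ ≈ 2.414214 and λ' = −1/λ ≈ -0.414214.
[1] lift (-16,-7): star map gives -13.100505; window check -0.7 ≤ -13.100505 < 0.7 is false → out
[2] lift (13,-7): star map gives 15.899495; window check -0.7 ≤ 15.899495 < 0.7 is false → out
[3] lift (-6,17): star map gives -13.041631; window check -0.7 ≤ -13.041631 < 0.7 is false → out
[4] lift (-1,-4): star map gives 0.656854; window check -0.7 ≤ 0.656854 < 0.7 is true → IN Λ
[5] lift (7,17): star map gives -0.041631; window check -0.7 ≤ -0.041631 < 0.7 is true → IN Λ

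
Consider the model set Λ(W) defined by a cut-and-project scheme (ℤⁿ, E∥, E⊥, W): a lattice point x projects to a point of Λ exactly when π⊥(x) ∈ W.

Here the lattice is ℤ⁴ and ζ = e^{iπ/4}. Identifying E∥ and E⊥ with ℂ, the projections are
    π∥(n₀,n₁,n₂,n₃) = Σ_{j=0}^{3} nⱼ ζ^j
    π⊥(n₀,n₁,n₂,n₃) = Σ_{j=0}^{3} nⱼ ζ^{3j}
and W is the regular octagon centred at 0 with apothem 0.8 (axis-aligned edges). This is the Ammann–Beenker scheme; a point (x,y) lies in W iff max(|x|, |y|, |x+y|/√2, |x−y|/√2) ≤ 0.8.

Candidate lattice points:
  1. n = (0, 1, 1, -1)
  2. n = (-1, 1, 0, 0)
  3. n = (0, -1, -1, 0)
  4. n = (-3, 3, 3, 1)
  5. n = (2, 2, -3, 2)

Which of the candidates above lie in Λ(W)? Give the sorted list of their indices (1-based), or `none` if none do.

3

Internal map: ζ^{3j} for j=0..3 gives (1,0), (−√2/2,√2/2), (0,−1), (√2/2,√2/2).
#1 (0, 1, 1, -1): internal (-1.414214, -1.000000); octagon support 1.707107 vs apothem 0.8 → ∉ W
#2 (-1, 1, 0, 0): internal (-1.707107, 0.707107); octagon support 1.707107 vs apothem 0.8 → ∉ W
#3 (0, -1, -1, 0): internal (0.707107, 0.292893); octagon support 0.707107 vs apothem 0.8 → ∈ W
#4 (-3, 3, 3, 1): internal (-4.414214, -0.171573); octagon support 4.414214 vs apothem 0.8 → ∉ W
#5 (2, 2, -3, 2): internal (2.000000, 5.828427); octagon support 5.828427 vs apothem 0.8 → ∉ W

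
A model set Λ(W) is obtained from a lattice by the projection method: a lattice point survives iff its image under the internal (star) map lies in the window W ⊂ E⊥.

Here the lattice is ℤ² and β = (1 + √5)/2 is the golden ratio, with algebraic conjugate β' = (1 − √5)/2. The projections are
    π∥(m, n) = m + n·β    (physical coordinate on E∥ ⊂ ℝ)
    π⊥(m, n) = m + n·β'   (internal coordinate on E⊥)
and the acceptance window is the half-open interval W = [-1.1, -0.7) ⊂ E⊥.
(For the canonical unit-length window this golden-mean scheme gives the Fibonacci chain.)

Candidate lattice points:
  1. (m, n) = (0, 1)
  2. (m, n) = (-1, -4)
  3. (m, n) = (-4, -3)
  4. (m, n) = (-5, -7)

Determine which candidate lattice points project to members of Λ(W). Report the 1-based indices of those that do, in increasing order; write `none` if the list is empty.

none

Compute β' = (1−√5)/2 = -0.618034, so π⊥(m,n) = m -0.618034·n.
#1 (0,1): internal coord 0 + (1)·β' = -0.618034; -0.618034 ∉ [-1.1, -0.7) → out
#2 (-1,-4): internal coord -1 + (-4)·β' = +1.472136; +1.472136 ∉ [-1.1, -0.7) → out
#3 (-4,-3): internal coord -4 + (-3)·β' = -2.145898; -2.145898 ∉ [-1.1, -0.7) → out
#4 (-5,-7): internal coord -5 + (-7)·β' = -0.673762; -0.673762 ∉ [-1.1, -0.7) → out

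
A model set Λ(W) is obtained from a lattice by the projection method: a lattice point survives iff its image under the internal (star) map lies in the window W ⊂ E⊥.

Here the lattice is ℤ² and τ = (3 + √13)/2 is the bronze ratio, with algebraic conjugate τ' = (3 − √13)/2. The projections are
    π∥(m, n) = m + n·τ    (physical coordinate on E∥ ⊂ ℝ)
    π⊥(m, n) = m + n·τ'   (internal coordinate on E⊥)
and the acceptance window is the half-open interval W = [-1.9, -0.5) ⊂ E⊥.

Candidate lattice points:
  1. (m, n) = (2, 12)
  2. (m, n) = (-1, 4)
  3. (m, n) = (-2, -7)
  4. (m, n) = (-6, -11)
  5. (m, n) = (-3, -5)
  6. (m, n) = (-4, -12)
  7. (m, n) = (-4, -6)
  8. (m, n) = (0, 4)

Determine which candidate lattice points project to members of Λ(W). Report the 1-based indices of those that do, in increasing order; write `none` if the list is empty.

1, 5, 8

Compute τ' = (3−√13)/2 = -0.302776, so π⊥(m,n) = m -0.302776·n.
candidate 1: (m,n)=(2,12) → π∥ = 2+12·τ ≈ 41.633308, π⊥ = 2+12·τ' ≈ -1.633308 ∈ [-1.9, -0.5) ⇒ IN Λ
candidate 2: (m,n)=(-1,4) → π∥ = -1+4·τ ≈ 12.211103, π⊥ = -1+4·τ' ≈ -2.211103 ∉ [-1.9, -0.5) ⇒ out
candidate 3: (m,n)=(-2,-7) → π∥ = -2-7·τ ≈ -25.119429, π⊥ = -2-7·τ' ≈ 0.119429 ∉ [-1.9, -0.5) ⇒ out
candidate 4: (m,n)=(-6,-11) → π∥ = -6-11·τ ≈ -42.330532, π⊥ = -6-11·τ' ≈ -2.669468 ∉ [-1.9, -0.5) ⇒ out
candidate 5: (m,n)=(-3,-5) → π∥ = -3-5·τ ≈ -19.513878, π⊥ = -3-5·τ' ≈ -1.486122 ∈ [-1.9, -0.5) ⇒ IN Λ
candidate 6: (m,n)=(-4,-12) → π∥ = -4-12·τ ≈ -43.633308, π⊥ = -4-12·τ' ≈ -0.366692 ∉ [-1.9, -0.5) ⇒ out
candidate 7: (m,n)=(-4,-6) → π∥ = -4-6·τ ≈ -23.816654, π⊥ = -4-6·τ' ≈ -2.183346 ∉ [-1.9, -0.5) ⇒ out
candidate 8: (m,n)=(0,4) → π∥ = 0+4·τ ≈ 13.211103, π⊥ = 0+4·τ' ≈ -1.211103 ∈ [-1.9, -0.5) ⇒ IN Λ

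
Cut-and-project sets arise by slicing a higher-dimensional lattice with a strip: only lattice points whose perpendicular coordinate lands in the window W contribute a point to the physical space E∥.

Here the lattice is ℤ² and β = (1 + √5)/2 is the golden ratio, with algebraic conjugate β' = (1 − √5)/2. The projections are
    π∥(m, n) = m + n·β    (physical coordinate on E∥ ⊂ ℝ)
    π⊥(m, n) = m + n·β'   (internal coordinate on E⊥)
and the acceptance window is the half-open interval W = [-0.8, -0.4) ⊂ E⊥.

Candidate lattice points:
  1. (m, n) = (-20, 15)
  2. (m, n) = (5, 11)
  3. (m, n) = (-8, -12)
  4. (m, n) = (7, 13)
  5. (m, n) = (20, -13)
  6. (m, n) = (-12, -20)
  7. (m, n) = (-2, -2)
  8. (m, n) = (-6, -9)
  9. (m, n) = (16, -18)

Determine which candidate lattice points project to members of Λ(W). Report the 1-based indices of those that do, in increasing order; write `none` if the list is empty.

Compute β' = (1−√5)/2 = -0.618034, so π⊥(m,n) = m -0.618034·n.
[1] lift (-20,15): star map gives -29.270510; window check -0.8 ≤ -29.270510 < -0.4 is false → out
[2] lift (5,11): star map gives -1.798374; window check -0.8 ≤ -1.798374 < -0.4 is false → out
[3] lift (-8,-12): star map gives -0.583592; window check -0.8 ≤ -0.583592 < -0.4 is true → IN Λ
[4] lift (7,13): star map gives -1.034442; window check -0.8 ≤ -1.034442 < -0.4 is false → out
[5] lift (20,-13): star map gives 28.034442; window check -0.8 ≤ 28.034442 < -0.4 is false → out
[6] lift (-12,-20): star map gives 0.360680; window check -0.8 ≤ 0.360680 < -0.4 is false → out
[7] lift (-2,-2): star map gives -0.763932; window check -0.8 ≤ -0.763932 < -0.4 is true → IN Λ
[8] lift (-6,-9): star map gives -0.437694; window check -0.8 ≤ -0.437694 < -0.4 is true → IN Λ
[9] lift (16,-18): star map gives 27.124612; window check -0.8 ≤ 27.124612 < -0.4 is false → out

3, 7, 8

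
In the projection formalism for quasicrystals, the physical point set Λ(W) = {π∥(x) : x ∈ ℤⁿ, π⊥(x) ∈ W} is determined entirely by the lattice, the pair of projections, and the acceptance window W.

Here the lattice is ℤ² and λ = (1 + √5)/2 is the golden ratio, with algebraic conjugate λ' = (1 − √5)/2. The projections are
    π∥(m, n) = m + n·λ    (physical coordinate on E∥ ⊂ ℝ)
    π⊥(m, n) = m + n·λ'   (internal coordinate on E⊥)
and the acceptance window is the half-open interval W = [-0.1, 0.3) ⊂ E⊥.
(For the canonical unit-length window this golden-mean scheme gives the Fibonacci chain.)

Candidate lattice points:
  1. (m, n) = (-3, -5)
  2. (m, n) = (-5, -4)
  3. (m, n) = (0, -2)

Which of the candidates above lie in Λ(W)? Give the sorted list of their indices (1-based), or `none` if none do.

1

Numerically λ ≈ 1.6180 and λ' = −1/λ ≈ -0.6180.
candidate 1: (m,n)=(-3,-5) → π∥ = -3-5·λ ≈ -11.0902, π⊥ = -3-5·λ' ≈ 0.0902 ∈ [-0.1, 0.3) ⇒ IN Λ
candidate 2: (m,n)=(-5,-4) → π∥ = -5-4·λ ≈ -11.4721, π⊥ = -5-4·λ' ≈ -2.5279 ∉ [-0.1, 0.3) ⇒ out
candidate 3: (m,n)=(0,-2) → π∥ = 0-2·λ ≈ -3.2361, π⊥ = 0-2·λ' ≈ 1.2361 ∉ [-0.1, 0.3) ⇒ out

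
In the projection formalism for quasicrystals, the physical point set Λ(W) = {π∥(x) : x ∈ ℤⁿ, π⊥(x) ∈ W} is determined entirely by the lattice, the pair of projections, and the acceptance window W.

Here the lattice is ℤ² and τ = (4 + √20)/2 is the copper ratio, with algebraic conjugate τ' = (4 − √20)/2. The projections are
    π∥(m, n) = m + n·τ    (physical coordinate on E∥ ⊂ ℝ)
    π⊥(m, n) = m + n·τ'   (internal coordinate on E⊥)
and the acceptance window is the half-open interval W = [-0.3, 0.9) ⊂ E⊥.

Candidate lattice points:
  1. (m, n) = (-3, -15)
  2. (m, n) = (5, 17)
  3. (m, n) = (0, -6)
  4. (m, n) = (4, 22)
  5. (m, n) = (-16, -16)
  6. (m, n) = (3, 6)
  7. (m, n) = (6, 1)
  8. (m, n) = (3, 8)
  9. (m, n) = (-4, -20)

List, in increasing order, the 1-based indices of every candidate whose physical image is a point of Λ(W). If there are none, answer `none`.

1, 9

Compute τ' = (4−√20)/2 = -0.2361, so π⊥(m,n) = m -0.2361·n.
#1 (-3,-15): internal coord -3 + (-15)·τ' = +0.5410; +0.5410 ∈ [-0.3, 0.9) → IN Λ
#2 (5,17): internal coord 5 + (17)·τ' = +0.9868; +0.9868 ∉ [-0.3, 0.9) → out
#3 (0,-6): internal coord 0 + (-6)·τ' = +1.4164; +1.4164 ∉ [-0.3, 0.9) → out
#4 (4,22): internal coord 4 + (22)·τ' = -1.1935; -1.1935 ∉ [-0.3, 0.9) → out
#5 (-16,-16): internal coord -16 + (-16)·τ' = -12.2229; -12.2229 ∉ [-0.3, 0.9) → out
#6 (3,6): internal coord 3 + (6)·τ' = +1.5836; +1.5836 ∉ [-0.3, 0.9) → out
#7 (6,1): internal coord 6 + (1)·τ' = +5.7639; +5.7639 ∉ [-0.3, 0.9) → out
#8 (3,8): internal coord 3 + (8)·τ' = +1.1115; +1.1115 ∉ [-0.3, 0.9) → out
#9 (-4,-20): internal coord -4 + (-20)·τ' = +0.7214; +0.7214 ∈ [-0.3, 0.9) → IN Λ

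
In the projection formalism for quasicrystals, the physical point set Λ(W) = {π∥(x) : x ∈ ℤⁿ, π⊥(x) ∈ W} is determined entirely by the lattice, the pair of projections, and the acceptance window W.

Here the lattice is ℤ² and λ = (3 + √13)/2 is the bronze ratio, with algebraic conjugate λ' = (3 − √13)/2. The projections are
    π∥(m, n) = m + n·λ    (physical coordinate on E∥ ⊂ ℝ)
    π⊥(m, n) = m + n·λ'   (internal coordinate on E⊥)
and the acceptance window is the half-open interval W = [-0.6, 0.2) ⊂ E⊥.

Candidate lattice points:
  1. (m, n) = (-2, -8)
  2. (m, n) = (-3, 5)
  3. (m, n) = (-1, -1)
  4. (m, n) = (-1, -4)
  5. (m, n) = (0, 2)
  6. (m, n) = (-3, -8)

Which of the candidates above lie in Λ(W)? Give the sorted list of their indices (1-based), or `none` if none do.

λ' = (3−√13)/2 ≈ -0.302776.
#1 (-2,-8): internal coord -2 + (-8)·λ' = +0.422205; +0.422205 ∉ [-0.6, 0.2) → out
#2 (-3,5): internal coord -3 + (5)·λ' = -4.513878; -4.513878 ∉ [-0.6, 0.2) → out
#3 (-1,-1): internal coord -1 + (-1)·λ' = -0.697224; -0.697224 ∉ [-0.6, 0.2) → out
#4 (-1,-4): internal coord -1 + (-4)·λ' = +0.211103; +0.211103 ∉ [-0.6, 0.2) → out
#5 (0,2): internal coord 0 + (2)·λ' = -0.605551; -0.605551 ∉ [-0.6, 0.2) → out
#6 (-3,-8): internal coord -3 + (-8)·λ' = -0.577795; -0.577795 ∈ [-0.6, 0.2) → IN Λ

6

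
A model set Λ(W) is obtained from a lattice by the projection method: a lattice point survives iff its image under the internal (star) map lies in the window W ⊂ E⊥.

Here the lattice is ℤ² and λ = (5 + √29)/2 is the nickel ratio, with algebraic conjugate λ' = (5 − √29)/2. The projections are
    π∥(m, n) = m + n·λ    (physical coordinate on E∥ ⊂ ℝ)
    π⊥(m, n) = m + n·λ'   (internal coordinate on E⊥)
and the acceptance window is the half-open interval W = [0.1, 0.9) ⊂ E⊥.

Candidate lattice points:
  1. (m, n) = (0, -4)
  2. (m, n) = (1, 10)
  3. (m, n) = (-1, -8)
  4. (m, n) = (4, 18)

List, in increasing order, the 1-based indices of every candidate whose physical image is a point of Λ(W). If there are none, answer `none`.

λ' = (5−√29)/2 ≈ -0.19258.
#1 (0,-4): internal coord 0 + (-4)·λ' = +0.77033; +0.77033 ∈ [0.1, 0.9) → IN Λ
#2 (1,10): internal coord 1 + (10)·λ' = -0.92582; -0.92582 ∉ [0.1, 0.9) → out
#3 (-1,-8): internal coord -1 + (-8)·λ' = +0.54066; +0.54066 ∈ [0.1, 0.9) → IN Λ
#4 (4,18): internal coord 4 + (18)·λ' = +0.53352; +0.53352 ∈ [0.1, 0.9) → IN Λ

1, 3, 4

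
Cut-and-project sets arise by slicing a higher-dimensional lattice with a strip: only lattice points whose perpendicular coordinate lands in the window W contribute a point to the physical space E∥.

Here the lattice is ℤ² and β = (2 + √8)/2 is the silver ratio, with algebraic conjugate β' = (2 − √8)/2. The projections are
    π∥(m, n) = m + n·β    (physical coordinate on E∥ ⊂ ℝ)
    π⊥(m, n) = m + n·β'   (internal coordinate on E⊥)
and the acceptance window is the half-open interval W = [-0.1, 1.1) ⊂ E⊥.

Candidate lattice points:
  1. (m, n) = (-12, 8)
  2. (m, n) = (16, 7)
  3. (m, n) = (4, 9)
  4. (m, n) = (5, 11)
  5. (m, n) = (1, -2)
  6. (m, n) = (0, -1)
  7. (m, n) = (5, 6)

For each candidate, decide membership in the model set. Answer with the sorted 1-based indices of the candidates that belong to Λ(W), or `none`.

3, 4, 6

Numerically β ≈ 2.4142 and β' = −1/β ≈ -0.4142.
candidate 1: (m,n)=(-12,8) → π∥ = -12+8·β ≈ 7.3137, π⊥ = -12+8·β' ≈ -15.3137 ∉ [-0.1, 1.1) ⇒ out
candidate 2: (m,n)=(16,7) → π∥ = 16+7·β ≈ 32.8995, π⊥ = 16+7·β' ≈ 13.1005 ∉ [-0.1, 1.1) ⇒ out
candidate 3: (m,n)=(4,9) → π∥ = 4+9·β ≈ 25.7279, π⊥ = 4+9·β' ≈ 0.2721 ∈ [-0.1, 1.1) ⇒ IN Λ
candidate 4: (m,n)=(5,11) → π∥ = 5+11·β ≈ 31.5563, π⊥ = 5+11·β' ≈ 0.4437 ∈ [-0.1, 1.1) ⇒ IN Λ
candidate 5: (m,n)=(1,-2) → π∥ = 1-2·β ≈ -3.8284, π⊥ = 1-2·β' ≈ 1.8284 ∉ [-0.1, 1.1) ⇒ out
candidate 6: (m,n)=(0,-1) → π∥ = 0-1·β ≈ -2.4142, π⊥ = 0-1·β' ≈ 0.4142 ∈ [-0.1, 1.1) ⇒ IN Λ
candidate 7: (m,n)=(5,6) → π∥ = 5+6·β ≈ 19.4853, π⊥ = 5+6·β' ≈ 2.5147 ∉ [-0.1, 1.1) ⇒ out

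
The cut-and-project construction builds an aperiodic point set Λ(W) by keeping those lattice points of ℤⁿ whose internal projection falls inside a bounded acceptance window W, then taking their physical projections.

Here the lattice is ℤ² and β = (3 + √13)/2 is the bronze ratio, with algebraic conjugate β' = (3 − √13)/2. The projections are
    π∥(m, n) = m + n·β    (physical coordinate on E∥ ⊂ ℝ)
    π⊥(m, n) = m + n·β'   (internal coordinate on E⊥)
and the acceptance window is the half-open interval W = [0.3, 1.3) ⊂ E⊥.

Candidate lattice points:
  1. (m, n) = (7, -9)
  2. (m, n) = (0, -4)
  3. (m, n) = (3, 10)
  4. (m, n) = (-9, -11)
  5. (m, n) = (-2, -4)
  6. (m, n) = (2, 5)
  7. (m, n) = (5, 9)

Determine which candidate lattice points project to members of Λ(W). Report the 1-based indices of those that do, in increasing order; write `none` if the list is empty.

2, 6

Compute β' = (3−√13)/2 = -0.30278, so π⊥(m,n) = m -0.30278·n.
candidate 1: (m,n)=(7,-9) → π∥ = 7-9·β ≈ -22.72498, π⊥ = 7-9·β' ≈ 9.72498 ∉ [0.3, 1.3) ⇒ out
candidate 2: (m,n)=(0,-4) → π∥ = 0-4·β ≈ -13.21110, π⊥ = 0-4·β' ≈ 1.21110 ∈ [0.3, 1.3) ⇒ IN Λ
candidate 3: (m,n)=(3,10) → π∥ = 3+10·β ≈ 36.02776, π⊥ = 3+10·β' ≈ -0.02776 ∉ [0.3, 1.3) ⇒ out
candidate 4: (m,n)=(-9,-11) → π∥ = -9-11·β ≈ -45.33053, π⊥ = -9-11·β' ≈ -5.66947 ∉ [0.3, 1.3) ⇒ out
candidate 5: (m,n)=(-2,-4) → π∥ = -2-4·β ≈ -15.21110, π⊥ = -2-4·β' ≈ -0.78890 ∉ [0.3, 1.3) ⇒ out
candidate 6: (m,n)=(2,5) → π∥ = 2+5·β ≈ 18.51388, π⊥ = 2+5·β' ≈ 0.48612 ∈ [0.3, 1.3) ⇒ IN Λ
candidate 7: (m,n)=(5,9) → π∥ = 5+9·β ≈ 34.72498, π⊥ = 5+9·β' ≈ 2.27502 ∉ [0.3, 1.3) ⇒ out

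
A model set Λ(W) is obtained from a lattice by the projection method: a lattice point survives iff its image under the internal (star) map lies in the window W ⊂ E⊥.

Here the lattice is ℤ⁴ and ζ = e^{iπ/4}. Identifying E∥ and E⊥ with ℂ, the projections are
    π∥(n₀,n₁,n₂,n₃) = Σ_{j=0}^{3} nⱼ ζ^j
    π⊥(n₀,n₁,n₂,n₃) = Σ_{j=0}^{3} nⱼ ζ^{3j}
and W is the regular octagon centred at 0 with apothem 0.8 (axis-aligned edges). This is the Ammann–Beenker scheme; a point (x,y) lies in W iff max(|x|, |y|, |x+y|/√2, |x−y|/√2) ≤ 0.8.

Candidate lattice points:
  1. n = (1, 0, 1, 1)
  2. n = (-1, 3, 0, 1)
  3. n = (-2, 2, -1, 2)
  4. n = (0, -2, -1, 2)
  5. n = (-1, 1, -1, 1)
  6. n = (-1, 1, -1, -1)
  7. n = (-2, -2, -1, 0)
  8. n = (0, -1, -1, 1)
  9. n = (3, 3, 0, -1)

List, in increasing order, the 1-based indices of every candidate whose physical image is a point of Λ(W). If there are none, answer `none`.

π⊥(n) = n₀ + n₁ζ³ + n₂ζ⁶ + n₃ζ⁹ where ζ = e^{iπ/4}.
candidate 1: n = (1, 0, 1, 1) → π⊥ ≈ (+1.7071, -0.2929); max(|x|,|y|,|x±y|/√2) = 1.7071 > 0.8 ⇒ ∉ W
candidate 2: n = (-1, 3, 0, 1) → π⊥ ≈ (-2.4142, +2.8284); max(|x|,|y|,|x±y|/√2) = 3.7071 > 0.8 ⇒ ∉ W
candidate 3: n = (-2, 2, -1, 2) → π⊥ ≈ (-2.0000, +3.8284); max(|x|,|y|,|x±y|/√2) = 4.1213 > 0.8 ⇒ ∉ W
candidate 4: n = (0, -2, -1, 2) → π⊥ ≈ (+2.8284, +1.0000); max(|x|,|y|,|x±y|/√2) = 2.8284 > 0.8 ⇒ ∉ W
candidate 5: n = (-1, 1, -1, 1) → π⊥ ≈ (-1.0000, +2.4142); max(|x|,|y|,|x±y|/√2) = 2.4142 > 0.8 ⇒ ∉ W
candidate 6: n = (-1, 1, -1, -1) → π⊥ ≈ (-2.4142, +1.0000); max(|x|,|y|,|x±y|/√2) = 2.4142 > 0.8 ⇒ ∉ W
candidate 7: n = (-2, -2, -1, 0) → π⊥ ≈ (-0.5858, -0.4142); max(|x|,|y|,|x±y|/√2) = 0.7071 ≤ 0.8 ⇒ ∈ W
candidate 8: n = (0, -1, -1, 1) → π⊥ ≈ (+1.4142, +1.0000); max(|x|,|y|,|x±y|/√2) = 1.7071 > 0.8 ⇒ ∉ W
candidate 9: n = (3, 3, 0, -1) → π⊥ ≈ (+0.1716, +1.4142); max(|x|,|y|,|x±y|/√2) = 1.4142 > 0.8 ⇒ ∉ W

7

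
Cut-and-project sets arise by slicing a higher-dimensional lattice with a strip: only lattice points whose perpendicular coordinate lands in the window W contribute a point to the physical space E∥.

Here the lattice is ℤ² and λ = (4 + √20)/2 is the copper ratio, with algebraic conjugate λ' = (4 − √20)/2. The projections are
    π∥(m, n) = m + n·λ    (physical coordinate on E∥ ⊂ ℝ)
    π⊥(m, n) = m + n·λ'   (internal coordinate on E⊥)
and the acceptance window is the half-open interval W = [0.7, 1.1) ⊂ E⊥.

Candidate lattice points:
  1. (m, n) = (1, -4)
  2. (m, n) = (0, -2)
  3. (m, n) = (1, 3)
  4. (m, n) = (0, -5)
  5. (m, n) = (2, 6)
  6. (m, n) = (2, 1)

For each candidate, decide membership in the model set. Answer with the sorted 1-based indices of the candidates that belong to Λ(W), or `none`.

none

Compute λ' = (4−√20)/2 = -0.236068, so π⊥(m,n) = m -0.236068·n.
[1] lift (1,-4): star map gives 1.944272; window check 0.7 ≤ 1.944272 < 1.1 is false → out
[2] lift (0,-2): star map gives 0.472136; window check 0.7 ≤ 0.472136 < 1.1 is false → out
[3] lift (1,3): star map gives 0.291796; window check 0.7 ≤ 0.291796 < 1.1 is false → out
[4] lift (0,-5): star map gives 1.180340; window check 0.7 ≤ 1.180340 < 1.1 is false → out
[5] lift (2,6): star map gives 0.583592; window check 0.7 ≤ 0.583592 < 1.1 is false → out
[6] lift (2,1): star map gives 1.763932; window check 0.7 ≤ 1.763932 < 1.1 is false → out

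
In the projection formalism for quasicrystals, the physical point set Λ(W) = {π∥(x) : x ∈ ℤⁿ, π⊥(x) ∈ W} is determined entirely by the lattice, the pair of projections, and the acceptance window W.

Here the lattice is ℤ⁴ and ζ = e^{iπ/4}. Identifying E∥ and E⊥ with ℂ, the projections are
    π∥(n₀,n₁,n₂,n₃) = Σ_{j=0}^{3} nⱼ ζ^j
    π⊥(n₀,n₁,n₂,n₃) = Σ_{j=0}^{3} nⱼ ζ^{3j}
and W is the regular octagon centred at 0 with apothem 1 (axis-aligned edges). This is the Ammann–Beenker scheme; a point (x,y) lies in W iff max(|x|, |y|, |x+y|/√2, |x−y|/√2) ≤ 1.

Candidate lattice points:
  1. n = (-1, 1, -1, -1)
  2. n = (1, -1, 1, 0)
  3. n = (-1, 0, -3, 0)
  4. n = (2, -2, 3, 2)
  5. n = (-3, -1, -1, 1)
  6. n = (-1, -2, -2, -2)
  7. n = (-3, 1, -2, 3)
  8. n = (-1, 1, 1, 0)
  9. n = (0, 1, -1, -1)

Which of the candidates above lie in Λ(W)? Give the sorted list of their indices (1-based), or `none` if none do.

Internal map: ζ^{3j} for j=0..3 gives (1,0), (−√2/2,√2/2), (0,−1), (√2/2,√2/2).
candidate 1: n = (-1, 1, -1, -1) → π⊥ ≈ (-2.4142, +1.0000); max(|x|,|y|,|x±y|/√2) = 2.4142 > 1 ⇒ ∉ W
candidate 2: n = (1, -1, 1, 0) → π⊥ ≈ (+1.7071, -1.7071); max(|x|,|y|,|x±y|/√2) = 2.4142 > 1 ⇒ ∉ W
candidate 3: n = (-1, 0, -3, 0) → π⊥ ≈ (-1.0000, +3.0000); max(|x|,|y|,|x±y|/√2) = 3.0000 > 1 ⇒ ∉ W
candidate 4: n = (2, -2, 3, 2) → π⊥ ≈ (+4.8284, -3.0000); max(|x|,|y|,|x±y|/√2) = 5.5355 > 1 ⇒ ∉ W
candidate 5: n = (-3, -1, -1, 1) → π⊥ ≈ (-1.5858, +1.0000); max(|x|,|y|,|x±y|/√2) = 1.8284 > 1 ⇒ ∉ W
candidate 6: n = (-1, -2, -2, -2) → π⊥ ≈ (-1.0000, -0.8284); max(|x|,|y|,|x±y|/√2) = 1.2929 > 1 ⇒ ∉ W
candidate 7: n = (-3, 1, -2, 3) → π⊥ ≈ (-1.5858, +4.8284); max(|x|,|y|,|x±y|/√2) = 4.8284 > 1 ⇒ ∉ W
candidate 8: n = (-1, 1, 1, 0) → π⊥ ≈ (-1.7071, -0.2929); max(|x|,|y|,|x±y|/√2) = 1.7071 > 1 ⇒ ∉ W
candidate 9: n = (0, 1, -1, -1) → π⊥ ≈ (-1.4142, +1.0000); max(|x|,|y|,|x±y|/√2) = 1.7071 > 1 ⇒ ∉ W

none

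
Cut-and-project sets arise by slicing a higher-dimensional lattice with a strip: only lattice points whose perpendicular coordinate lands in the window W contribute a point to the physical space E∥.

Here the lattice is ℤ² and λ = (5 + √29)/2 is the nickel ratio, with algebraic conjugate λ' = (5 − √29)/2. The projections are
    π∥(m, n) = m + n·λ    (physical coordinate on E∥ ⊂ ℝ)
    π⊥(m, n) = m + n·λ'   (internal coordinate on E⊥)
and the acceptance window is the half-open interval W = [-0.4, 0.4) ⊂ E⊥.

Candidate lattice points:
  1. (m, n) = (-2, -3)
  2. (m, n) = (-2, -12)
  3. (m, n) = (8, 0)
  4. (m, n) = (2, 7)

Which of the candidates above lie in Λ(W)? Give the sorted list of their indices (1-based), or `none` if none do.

2

Compute λ' = (5−√29)/2 = -0.19258, so π⊥(m,n) = m -0.19258·n.
#1 (-2,-3): internal coord -2 + (-3)·λ' = -1.42225; -1.42225 ∉ [-0.4, 0.4) → out
#2 (-2,-12): internal coord -2 + (-12)·λ' = +0.31099; +0.31099 ∈ [-0.4, 0.4) → IN Λ
#3 (8,0): internal coord 8 + (0)·λ' = +8.00000; +8.00000 ∉ [-0.4, 0.4) → out
#4 (2,7): internal coord 2 + (7)·λ' = +0.65192; +0.65192 ∉ [-0.4, 0.4) → out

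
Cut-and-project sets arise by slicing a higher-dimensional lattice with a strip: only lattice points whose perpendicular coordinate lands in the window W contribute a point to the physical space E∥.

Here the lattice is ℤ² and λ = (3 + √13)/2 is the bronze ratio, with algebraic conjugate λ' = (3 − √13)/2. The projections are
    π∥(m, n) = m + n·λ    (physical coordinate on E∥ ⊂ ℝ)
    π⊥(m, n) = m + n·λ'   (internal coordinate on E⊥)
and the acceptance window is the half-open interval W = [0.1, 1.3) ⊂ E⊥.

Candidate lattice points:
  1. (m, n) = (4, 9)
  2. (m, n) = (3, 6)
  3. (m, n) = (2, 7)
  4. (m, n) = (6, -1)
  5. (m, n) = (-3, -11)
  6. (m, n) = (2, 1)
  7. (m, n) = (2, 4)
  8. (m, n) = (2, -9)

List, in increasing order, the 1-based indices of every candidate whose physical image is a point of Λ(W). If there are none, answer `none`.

1, 2, 5, 7

λ' = (3−√13)/2 ≈ -0.3028.
[1] lift (4,9): star map gives 1.2750; window check 0.1 ≤ 1.2750 < 1.3 is true → IN Λ
[2] lift (3,6): star map gives 1.1833; window check 0.1 ≤ 1.1833 < 1.3 is true → IN Λ
[3] lift (2,7): star map gives -0.1194; window check 0.1 ≤ -0.1194 < 1.3 is false → out
[4] lift (6,-1): star map gives 6.3028; window check 0.1 ≤ 6.3028 < 1.3 is false → out
[5] lift (-3,-11): star map gives 0.3305; window check 0.1 ≤ 0.3305 < 1.3 is true → IN Λ
[6] lift (2,1): star map gives 1.6972; window check 0.1 ≤ 1.6972 < 1.3 is false → out
[7] lift (2,4): star map gives 0.7889; window check 0.1 ≤ 0.7889 < 1.3 is true → IN Λ
[8] lift (2,-9): star map gives 4.7250; window check 0.1 ≤ 4.7250 < 1.3 is false → out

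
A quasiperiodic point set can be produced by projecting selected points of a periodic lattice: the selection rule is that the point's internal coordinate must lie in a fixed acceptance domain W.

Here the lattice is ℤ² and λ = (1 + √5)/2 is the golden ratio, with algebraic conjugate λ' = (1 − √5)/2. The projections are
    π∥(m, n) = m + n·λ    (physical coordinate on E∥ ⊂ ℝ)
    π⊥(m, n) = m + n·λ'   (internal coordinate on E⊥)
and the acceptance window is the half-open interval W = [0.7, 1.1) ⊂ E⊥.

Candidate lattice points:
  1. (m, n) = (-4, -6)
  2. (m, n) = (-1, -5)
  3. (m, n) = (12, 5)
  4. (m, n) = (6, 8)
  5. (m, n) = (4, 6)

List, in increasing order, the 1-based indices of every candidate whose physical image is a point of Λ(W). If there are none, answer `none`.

Numerically λ ≈ 1.6180 and λ' = −1/λ ≈ -0.6180.
candidate 1: (m,n)=(-4,-6) → π∥ = -4-6·λ ≈ -13.7082, π⊥ = -4-6·λ' ≈ -0.2918 ∉ [0.7, 1.1) ⇒ out
candidate 2: (m,n)=(-1,-5) → π∥ = -1-5·λ ≈ -9.0902, π⊥ = -1-5·λ' ≈ 2.0902 ∉ [0.7, 1.1) ⇒ out
candidate 3: (m,n)=(12,5) → π∥ = 12+5·λ ≈ 20.0902, π⊥ = 12+5·λ' ≈ 8.9098 ∉ [0.7, 1.1) ⇒ out
candidate 4: (m,n)=(6,8) → π∥ = 6+8·λ ≈ 18.9443, π⊥ = 6+8·λ' ≈ 1.0557 ∈ [0.7, 1.1) ⇒ IN Λ
candidate 5: (m,n)=(4,6) → π∥ = 4+6·λ ≈ 13.7082, π⊥ = 4+6·λ' ≈ 0.2918 ∉ [0.7, 1.1) ⇒ out

4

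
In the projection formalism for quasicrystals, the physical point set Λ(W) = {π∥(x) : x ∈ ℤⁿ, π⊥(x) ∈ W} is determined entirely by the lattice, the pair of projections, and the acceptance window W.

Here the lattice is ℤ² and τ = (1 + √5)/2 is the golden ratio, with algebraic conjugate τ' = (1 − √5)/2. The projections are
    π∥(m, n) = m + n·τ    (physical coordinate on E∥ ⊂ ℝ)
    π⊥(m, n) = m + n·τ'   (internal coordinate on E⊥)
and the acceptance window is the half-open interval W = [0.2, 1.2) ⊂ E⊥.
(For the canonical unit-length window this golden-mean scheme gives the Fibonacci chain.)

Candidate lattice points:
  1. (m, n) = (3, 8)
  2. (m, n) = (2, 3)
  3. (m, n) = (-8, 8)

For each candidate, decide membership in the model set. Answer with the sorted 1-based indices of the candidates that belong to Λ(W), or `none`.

Numerically τ ≈ 1.6180 and τ' = −1/τ ≈ -0.6180.
#1 (3,8): internal coord 3 + (8)·τ' = -1.9443; -1.9443 ∉ [0.2, 1.2) → out
#2 (2,3): internal coord 2 + (3)·τ' = +0.1459; +0.1459 ∉ [0.2, 1.2) → out
#3 (-8,8): internal coord -8 + (8)·τ' = -12.9443; -12.9443 ∉ [0.2, 1.2) → out

none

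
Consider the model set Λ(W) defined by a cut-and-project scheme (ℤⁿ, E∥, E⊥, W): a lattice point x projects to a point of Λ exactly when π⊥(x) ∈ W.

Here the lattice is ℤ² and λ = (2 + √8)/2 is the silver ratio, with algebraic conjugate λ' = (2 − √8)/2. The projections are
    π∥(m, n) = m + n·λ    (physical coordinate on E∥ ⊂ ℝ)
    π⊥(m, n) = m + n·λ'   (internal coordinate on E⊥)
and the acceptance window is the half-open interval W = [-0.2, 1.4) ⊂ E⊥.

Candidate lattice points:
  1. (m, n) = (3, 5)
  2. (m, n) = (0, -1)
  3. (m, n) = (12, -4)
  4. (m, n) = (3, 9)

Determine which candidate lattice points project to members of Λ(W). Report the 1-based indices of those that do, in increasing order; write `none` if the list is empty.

Numerically λ ≈ 2.4142 and λ' = −1/λ ≈ -0.4142.
[1] lift (3,5): star map gives 0.9289; window check -0.2 ≤ 0.9289 < 1.4 is true → IN Λ
[2] lift (0,-1): star map gives 0.4142; window check -0.2 ≤ 0.4142 < 1.4 is true → IN Λ
[3] lift (12,-4): star map gives 13.6569; window check -0.2 ≤ 13.6569 < 1.4 is false → out
[4] lift (3,9): star map gives -0.7279; window check -0.2 ≤ -0.7279 < 1.4 is false → out

1, 2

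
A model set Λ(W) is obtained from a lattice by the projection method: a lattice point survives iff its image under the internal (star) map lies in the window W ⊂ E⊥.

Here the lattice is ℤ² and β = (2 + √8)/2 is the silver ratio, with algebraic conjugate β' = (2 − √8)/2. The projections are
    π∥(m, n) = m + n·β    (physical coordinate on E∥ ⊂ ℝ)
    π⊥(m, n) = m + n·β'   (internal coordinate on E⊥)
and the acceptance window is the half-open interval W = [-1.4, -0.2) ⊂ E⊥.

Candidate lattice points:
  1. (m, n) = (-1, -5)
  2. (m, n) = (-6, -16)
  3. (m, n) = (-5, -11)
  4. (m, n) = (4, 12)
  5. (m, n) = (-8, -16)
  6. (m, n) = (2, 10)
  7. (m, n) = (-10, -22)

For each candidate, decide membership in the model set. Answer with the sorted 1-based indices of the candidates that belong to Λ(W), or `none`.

β' = (2−√8)/2 ≈ -0.41421.
candidate 1: (m,n)=(-1,-5) → π∥ = -1-5·β ≈ -13.07107, π⊥ = -1-5·β' ≈ 1.07107 ∉ [-1.4, -0.2) ⇒ out
candidate 2: (m,n)=(-6,-16) → π∥ = -6-16·β ≈ -44.62742, π⊥ = -6-16·β' ≈ 0.62742 ∉ [-1.4, -0.2) ⇒ out
candidate 3: (m,n)=(-5,-11) → π∥ = -5-11·β ≈ -31.55635, π⊥ = -5-11·β' ≈ -0.44365 ∈ [-1.4, -0.2) ⇒ IN Λ
candidate 4: (m,n)=(4,12) → π∥ = 4+12·β ≈ 32.97056, π⊥ = 4+12·β' ≈ -0.97056 ∈ [-1.4, -0.2) ⇒ IN Λ
candidate 5: (m,n)=(-8,-16) → π∥ = -8-16·β ≈ -46.62742, π⊥ = -8-16·β' ≈ -1.37258 ∈ [-1.4, -0.2) ⇒ IN Λ
candidate 6: (m,n)=(2,10) → π∥ = 2+10·β ≈ 26.14214, π⊥ = 2+10·β' ≈ -2.14214 ∉ [-1.4, -0.2) ⇒ out
candidate 7: (m,n)=(-10,-22) → π∥ = -10-22·β ≈ -63.11270, π⊥ = -10-22·β' ≈ -0.88730 ∈ [-1.4, -0.2) ⇒ IN Λ

3, 4, 5, 7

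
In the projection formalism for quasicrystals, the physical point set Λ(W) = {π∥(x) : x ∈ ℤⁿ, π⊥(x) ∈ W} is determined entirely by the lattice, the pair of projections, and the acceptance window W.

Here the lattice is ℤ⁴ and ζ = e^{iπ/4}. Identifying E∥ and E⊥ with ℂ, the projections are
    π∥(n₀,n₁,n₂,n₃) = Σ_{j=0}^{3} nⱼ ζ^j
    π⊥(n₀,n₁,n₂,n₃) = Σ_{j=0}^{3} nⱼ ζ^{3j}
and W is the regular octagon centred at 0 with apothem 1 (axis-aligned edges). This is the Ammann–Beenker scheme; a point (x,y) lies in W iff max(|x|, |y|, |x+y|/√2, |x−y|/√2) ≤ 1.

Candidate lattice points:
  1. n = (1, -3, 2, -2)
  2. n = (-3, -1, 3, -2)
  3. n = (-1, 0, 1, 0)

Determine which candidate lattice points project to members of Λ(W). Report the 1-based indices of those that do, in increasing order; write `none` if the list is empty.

none

With ζ = e^{iπ/4} the internal vectors are ζ^0,ζ^3,ζ^6,ζ^9.
candidate 1: n = (1, -3, 2, -2) → π⊥ ≈ (+1.7071, -5.5355); max(|x|,|y|,|x±y|/√2) = 5.5355 > 1 ⇒ ∉ W
candidate 2: n = (-3, -1, 3, -2) → π⊥ ≈ (-3.7071, -5.1213); max(|x|,|y|,|x±y|/√2) = 6.2426 > 1 ⇒ ∉ W
candidate 3: n = (-1, 0, 1, 0) → π⊥ ≈ (-1.0000, -1.0000); max(|x|,|y|,|x±y|/√2) = 1.4142 > 1 ⇒ ∉ W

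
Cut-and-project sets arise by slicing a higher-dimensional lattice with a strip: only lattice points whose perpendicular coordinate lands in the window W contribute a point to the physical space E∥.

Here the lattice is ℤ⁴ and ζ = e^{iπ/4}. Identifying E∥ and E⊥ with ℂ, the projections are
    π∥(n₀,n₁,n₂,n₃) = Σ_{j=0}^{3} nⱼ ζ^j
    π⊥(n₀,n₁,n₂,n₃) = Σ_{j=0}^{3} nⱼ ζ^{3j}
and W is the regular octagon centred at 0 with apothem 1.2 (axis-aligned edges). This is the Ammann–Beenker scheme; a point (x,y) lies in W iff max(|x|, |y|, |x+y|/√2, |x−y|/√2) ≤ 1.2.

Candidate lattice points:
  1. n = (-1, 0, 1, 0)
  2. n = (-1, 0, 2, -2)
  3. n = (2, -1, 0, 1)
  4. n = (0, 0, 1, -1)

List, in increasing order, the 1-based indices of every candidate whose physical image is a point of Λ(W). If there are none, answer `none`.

With ζ = e^{iπ/4} the internal vectors are ζ^0,ζ^3,ζ^6,ζ^9.
candidate 1: n = (-1, 0, 1, 0) → π⊥ ≈ (-1.000000, -1.000000); max(|x|,|y|,|x±y|/√2) = 1.414214 > 1.2 ⇒ ∉ W
candidate 2: n = (-1, 0, 2, -2) → π⊥ ≈ (-2.414214, -3.414214); max(|x|,|y|,|x±y|/√2) = 4.121320 > 1.2 ⇒ ∉ W
candidate 3: n = (2, -1, 0, 1) → π⊥ ≈ (+3.414214, +0.000000); max(|x|,|y|,|x±y|/√2) = 3.414214 > 1.2 ⇒ ∉ W
candidate 4: n = (0, 0, 1, -1) → π⊥ ≈ (-0.707107, -1.707107); max(|x|,|y|,|x±y|/√2) = 1.707107 > 1.2 ⇒ ∉ W

none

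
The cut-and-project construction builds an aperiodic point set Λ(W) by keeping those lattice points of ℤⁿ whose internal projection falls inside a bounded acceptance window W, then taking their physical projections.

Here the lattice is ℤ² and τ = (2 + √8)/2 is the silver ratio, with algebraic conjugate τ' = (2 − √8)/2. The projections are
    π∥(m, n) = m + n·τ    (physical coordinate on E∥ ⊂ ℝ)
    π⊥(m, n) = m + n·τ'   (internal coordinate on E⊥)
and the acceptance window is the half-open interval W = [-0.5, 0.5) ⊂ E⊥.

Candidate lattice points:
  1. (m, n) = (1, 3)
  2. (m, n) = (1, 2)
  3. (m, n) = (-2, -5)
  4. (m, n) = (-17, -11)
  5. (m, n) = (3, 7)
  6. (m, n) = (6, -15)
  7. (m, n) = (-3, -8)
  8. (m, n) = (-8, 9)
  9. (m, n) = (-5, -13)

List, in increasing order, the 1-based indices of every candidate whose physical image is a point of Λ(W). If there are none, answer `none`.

Numerically τ ≈ 2.41421 and τ' = −1/τ ≈ -0.41421.
[1] lift (1,3): star map gives -0.24264; window check -0.5 ≤ -0.24264 < 0.5 is true → IN Λ
[2] lift (1,2): star map gives 0.17157; window check -0.5 ≤ 0.17157 < 0.5 is true → IN Λ
[3] lift (-2,-5): star map gives 0.07107; window check -0.5 ≤ 0.07107 < 0.5 is true → IN Λ
[4] lift (-17,-11): star map gives -12.44365; window check -0.5 ≤ -12.44365 < 0.5 is false → out
[5] lift (3,7): star map gives 0.10051; window check -0.5 ≤ 0.10051 < 0.5 is true → IN Λ
[6] lift (6,-15): star map gives 12.21320; window check -0.5 ≤ 12.21320 < 0.5 is false → out
[7] lift (-3,-8): star map gives 0.31371; window check -0.5 ≤ 0.31371 < 0.5 is true → IN Λ
[8] lift (-8,9): star map gives -11.72792; window check -0.5 ≤ -11.72792 < 0.5 is false → out
[9] lift (-5,-13): star map gives 0.38478; window check -0.5 ≤ 0.38478 < 0.5 is true → IN Λ

1, 2, 3, 5, 7, 9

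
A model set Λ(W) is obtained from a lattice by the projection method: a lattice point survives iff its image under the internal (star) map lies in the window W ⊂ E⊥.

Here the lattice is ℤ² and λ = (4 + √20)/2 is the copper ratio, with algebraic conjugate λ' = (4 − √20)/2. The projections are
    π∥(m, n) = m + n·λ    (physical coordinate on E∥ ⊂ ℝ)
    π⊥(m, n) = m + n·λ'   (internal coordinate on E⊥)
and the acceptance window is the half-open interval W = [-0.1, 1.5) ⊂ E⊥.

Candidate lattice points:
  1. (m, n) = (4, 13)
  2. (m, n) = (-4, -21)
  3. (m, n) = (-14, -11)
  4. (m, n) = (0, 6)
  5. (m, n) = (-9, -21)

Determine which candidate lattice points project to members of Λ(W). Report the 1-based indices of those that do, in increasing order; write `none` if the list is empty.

Compute λ' = (4−√20)/2 = -0.236068, so π⊥(m,n) = m -0.236068·n.
#1 (4,13): internal coord 4 + (13)·λ' = +0.931116; +0.931116 ∈ [-0.1, 1.5) → IN Λ
#2 (-4,-21): internal coord -4 + (-21)·λ' = +0.957428; +0.957428 ∈ [-0.1, 1.5) → IN Λ
#3 (-14,-11): internal coord -14 + (-11)·λ' = -11.403252; -11.403252 ∉ [-0.1, 1.5) → out
#4 (0,6): internal coord 0 + (6)·λ' = -1.416408; -1.416408 ∉ [-0.1, 1.5) → out
#5 (-9,-21): internal coord -9 + (-21)·λ' = -4.042572; -4.042572 ∉ [-0.1, 1.5) → out

1, 2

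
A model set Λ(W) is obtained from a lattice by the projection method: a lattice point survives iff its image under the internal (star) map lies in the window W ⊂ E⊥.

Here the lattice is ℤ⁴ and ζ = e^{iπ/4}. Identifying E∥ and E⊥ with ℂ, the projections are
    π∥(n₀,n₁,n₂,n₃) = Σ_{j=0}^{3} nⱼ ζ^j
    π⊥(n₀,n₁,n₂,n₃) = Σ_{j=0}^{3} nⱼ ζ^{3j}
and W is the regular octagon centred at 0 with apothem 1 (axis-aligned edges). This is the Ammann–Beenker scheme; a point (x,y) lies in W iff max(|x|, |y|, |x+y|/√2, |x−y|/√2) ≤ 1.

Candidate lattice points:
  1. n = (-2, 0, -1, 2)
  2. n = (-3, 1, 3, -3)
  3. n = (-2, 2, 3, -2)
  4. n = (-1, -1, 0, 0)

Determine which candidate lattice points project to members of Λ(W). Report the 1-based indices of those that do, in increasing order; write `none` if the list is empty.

4

With ζ = e^{iπ/4} the internal vectors are ζ^0,ζ^3,ζ^6,ζ^9.
candidate 1: n = (-2, 0, -1, 2) → π⊥ ≈ (-0.58579, +2.41421); max(|x|,|y|,|x±y|/√2) = 2.41421 > 1 ⇒ ∉ W
candidate 2: n = (-3, 1, 3, -3) → π⊥ ≈ (-5.82843, -4.41421); max(|x|,|y|,|x±y|/√2) = 7.24264 > 1 ⇒ ∉ W
candidate 3: n = (-2, 2, 3, -2) → π⊥ ≈ (-4.82843, -3.00000); max(|x|,|y|,|x±y|/√2) = 5.53553 > 1 ⇒ ∉ W
candidate 4: n = (-1, -1, 0, 0) → π⊥ ≈ (-0.29289, -0.70711); max(|x|,|y|,|x±y|/√2) = 0.70711 ≤ 1 ⇒ ∈ W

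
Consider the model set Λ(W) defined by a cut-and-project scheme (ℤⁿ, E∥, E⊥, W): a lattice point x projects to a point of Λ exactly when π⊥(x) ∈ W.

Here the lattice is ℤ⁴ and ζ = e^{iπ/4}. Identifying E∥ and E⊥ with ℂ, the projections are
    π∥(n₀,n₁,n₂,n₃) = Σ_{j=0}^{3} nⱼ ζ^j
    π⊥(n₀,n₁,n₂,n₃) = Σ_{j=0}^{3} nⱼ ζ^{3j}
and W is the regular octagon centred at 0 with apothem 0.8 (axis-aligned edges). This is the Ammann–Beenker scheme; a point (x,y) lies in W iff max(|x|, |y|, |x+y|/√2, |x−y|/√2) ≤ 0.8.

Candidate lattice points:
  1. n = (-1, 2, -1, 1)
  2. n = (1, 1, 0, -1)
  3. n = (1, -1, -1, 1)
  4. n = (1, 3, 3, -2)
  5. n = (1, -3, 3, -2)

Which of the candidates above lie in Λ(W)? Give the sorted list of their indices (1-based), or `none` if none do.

2

With ζ = e^{iπ/4} the internal vectors are ζ^0,ζ^3,ζ^6,ζ^9.
#1 (-1, 2, -1, 1): internal (-1.707107, 3.121320); octagon support 3.414214 vs apothem 0.8 → ∉ W
#2 (1, 1, 0, -1): internal (-0.414214, 0.000000); octagon support 0.414214 vs apothem 0.8 → ∈ W
#3 (1, -1, -1, 1): internal (2.414214, 1.000000); octagon support 2.414214 vs apothem 0.8 → ∉ W
#4 (1, 3, 3, -2): internal (-2.535534, -2.292893); octagon support 3.414214 vs apothem 0.8 → ∉ W
#5 (1, -3, 3, -2): internal (1.707107, -6.535534); octagon support 6.535534 vs apothem 0.8 → ∉ W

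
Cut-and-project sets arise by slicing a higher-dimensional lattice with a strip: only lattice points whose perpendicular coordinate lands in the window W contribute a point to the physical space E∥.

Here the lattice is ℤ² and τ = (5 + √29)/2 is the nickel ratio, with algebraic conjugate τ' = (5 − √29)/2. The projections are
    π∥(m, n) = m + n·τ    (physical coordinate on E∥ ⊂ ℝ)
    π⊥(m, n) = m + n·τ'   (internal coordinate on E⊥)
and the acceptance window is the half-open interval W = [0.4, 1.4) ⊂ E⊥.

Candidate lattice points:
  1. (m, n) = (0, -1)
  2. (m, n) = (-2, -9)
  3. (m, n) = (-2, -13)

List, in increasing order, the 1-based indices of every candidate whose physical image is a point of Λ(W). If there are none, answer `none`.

τ' = (5−√29)/2 ≈ -0.192582.
candidate 1: (m,n)=(0,-1) → π∥ = 0-1·τ ≈ -5.192582, π⊥ = 0-1·τ' ≈ 0.192582 ∉ [0.4, 1.4) ⇒ out
candidate 2: (m,n)=(-2,-9) → π∥ = -2-9·τ ≈ -48.733242, π⊥ = -2-9·τ' ≈ -0.266758 ∉ [0.4, 1.4) ⇒ out
candidate 3: (m,n)=(-2,-13) → π∥ = -2-13·τ ≈ -69.503571, π⊥ = -2-13·τ' ≈ 0.503571 ∈ [0.4, 1.4) ⇒ IN Λ

3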